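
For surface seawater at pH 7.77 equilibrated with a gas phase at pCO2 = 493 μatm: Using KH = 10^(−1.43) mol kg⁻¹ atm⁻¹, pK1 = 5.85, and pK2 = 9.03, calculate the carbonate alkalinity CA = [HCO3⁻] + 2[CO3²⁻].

CA = 1.69 mmol/kg

[CO2*] = KH · pCO2 = 10^(−1.43) × 493×10^-6 = 1.832×10^-5 mol/kg
α₀ = 1/(1 + K1/[H⁺] + K1K2/[H⁺]²) = 1/(1 + 10^+1.92 + 10^+0.66) = 0.01127
DIC = [CO2*]/α₀ = 1.832×10^-5 / 0.01127 = 1.626 mmol/kg
CA = (α₁ + 2α₂)·DIC = (0.9372 + 2×0.05150) × 1.626 = 1.69 mmol/kg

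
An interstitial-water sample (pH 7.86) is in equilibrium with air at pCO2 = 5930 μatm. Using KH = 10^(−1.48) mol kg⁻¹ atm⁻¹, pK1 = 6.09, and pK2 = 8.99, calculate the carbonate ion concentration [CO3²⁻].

[CO2*] = KH · pCO2 = 10^(−1.48) × 5930×10^-6 = 1.964×10^-4 mol/kg
α₀ = 1/(1 + K1/[H⁺] + K1K2/[H⁺]²) = 1/(1 + 10^+1.77 + 10^+0.64) = 0.01556
DIC = [CO2*]/α₀ = 1.964×10^-4 / 0.01556 = 12.62 mmol/kg
[CO3²⁻] = α₂·DIC; α₂ = 0.06794, so [CO3²⁻] = 0.06794 × 12.62 = 0.857 mmol/kg

[CO3²⁻] = 0.857 mmol/kg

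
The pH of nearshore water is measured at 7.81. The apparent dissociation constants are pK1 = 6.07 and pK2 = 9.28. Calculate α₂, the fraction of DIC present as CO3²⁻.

α₂ = 0.0322

α₂ = 1 / (1 + [H⁺]/K2 + [H⁺]²/(K1K2)) = 1 / (1 + 10^+1.47 + 10^-0.27)
   = 1 / (1 + 29.512 + 0.53703) = 1/31.049 = 0.03221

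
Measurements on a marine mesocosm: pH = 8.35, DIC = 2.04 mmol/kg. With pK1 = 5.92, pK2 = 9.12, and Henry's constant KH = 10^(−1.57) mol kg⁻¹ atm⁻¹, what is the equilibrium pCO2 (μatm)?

α₀ = 1 / (1 + K1/[H⁺] + K1K2/[H⁺]²) = 1 / (1 + 10^+2.43 + 10^+1.66)
   = 1 / (1 + 269.15 + 45.709) = 1/315.86 = 0.003166
[CO2*] = α₀ × DIC = 0.003166 × 2.04 = 0.006459 mmol/kg = 6.459 μmol/kg
pCO2 = [CO2*]/KH = 6.459×10^-6 / 2.692×10^-2 = 240 μatm

pCO2 = 240 μatm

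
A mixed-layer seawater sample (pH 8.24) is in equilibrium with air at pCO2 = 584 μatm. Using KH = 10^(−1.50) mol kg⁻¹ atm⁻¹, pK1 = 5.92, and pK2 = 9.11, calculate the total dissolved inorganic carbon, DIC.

[CO2*] = KH · pCO2 = 10^(−1.50) × 584×10^-6 = 1.847×10^-5 mol/kg
α₀ = 1/(1 + K1/[H⁺] + K1K2/[H⁺]²) = 1/(1 + 10^+2.32 + 10^+1.45) = 0.004200
DIC = [CO2*]/α₀ = 1.847×10^-5 / 0.004200 = 4.40 mmol/kg

DIC = 4.40 mmol/kg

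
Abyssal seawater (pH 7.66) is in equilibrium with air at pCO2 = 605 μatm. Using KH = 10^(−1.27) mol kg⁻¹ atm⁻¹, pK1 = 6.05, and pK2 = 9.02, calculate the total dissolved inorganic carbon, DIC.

DIC = 1.41 mmol/kg

[CO2*] = KH · pCO2 = 10^(−1.27) × 605×10^-6 = 3.249×10^-5 mol/kg
α₀ = 1/(1 + K1/[H⁺] + K1K2/[H⁺]²) = 1/(1 + 10^+1.61 + 10^+0.25) = 0.02298
DIC = [CO2*]/α₀ = 3.249×10^-5 / 0.02298 = 1.41 mmol/kg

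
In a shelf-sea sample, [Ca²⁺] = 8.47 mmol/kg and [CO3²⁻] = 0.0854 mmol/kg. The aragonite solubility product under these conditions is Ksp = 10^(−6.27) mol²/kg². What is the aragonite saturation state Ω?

Ksp = 10^(−6.27) = 5.370×10^-7
Ω = [Ca²⁺][CO3²⁻]/Ksp = (8.47×10^-3)(0.0854×10^-3) / 5.370×10^-7 = 1.35

Ω = 1.35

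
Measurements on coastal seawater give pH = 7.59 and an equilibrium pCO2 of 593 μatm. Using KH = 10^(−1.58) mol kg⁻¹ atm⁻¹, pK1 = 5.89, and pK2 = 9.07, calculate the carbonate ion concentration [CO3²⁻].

[CO3²⁻] = 0.0259 mmol/kg

[CO2*] = KH · pCO2 = 10^(−1.58) × 593×10^-6 = 1.560×10^-5 mol/kg
α₀ = 1/(1 + K1/[H⁺] + K1K2/[H⁺]²) = 1/(1 + 10^+1.70 + 10^+0.22) = 0.01895
DIC = [CO2*]/α₀ = 1.560×10^-5 / 0.01895 = 0.8232 mmol/kg
[CO3²⁻] = α₂·DIC; α₂ = 0.03144, so [CO3²⁻] = 0.03144 × 0.8232 = 0.0259 mmol/kg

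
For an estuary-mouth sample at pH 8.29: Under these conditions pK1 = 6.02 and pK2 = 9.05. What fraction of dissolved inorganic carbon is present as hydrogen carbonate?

α₁ = 1 / (1 + [H⁺]/K1 + K2/[H⁺]) = 1 / (1 + 10^-2.27 + 10^-0.76)
   = 1 / (1 + 0.0053703 + 0.17378) = 1/1.1792 = 0.8481

α₁ = 0.848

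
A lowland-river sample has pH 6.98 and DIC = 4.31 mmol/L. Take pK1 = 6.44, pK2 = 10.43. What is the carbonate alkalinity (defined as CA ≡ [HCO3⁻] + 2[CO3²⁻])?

CA = 3.35 mmol/L

CA = [HCO3⁻] + 2[CO3²⁻] = (α₁ + 2α₂)·DIC
At pH 6.98: [H⁺]/K1 = 10^-0.54 = 0.28840, K2/[H⁺] = 10^-3.45 = 0.00035481
α₁ = 1/(1 + 0.28840 + 0.00035481) = 1/1.2888 = 0.7759; α₂ = α₁·K2/[H⁺] = 0.0002753
α₁ + 2α₂ = 0.7765
CA = 0.7765 × 4.31 = 3.35 mmol/L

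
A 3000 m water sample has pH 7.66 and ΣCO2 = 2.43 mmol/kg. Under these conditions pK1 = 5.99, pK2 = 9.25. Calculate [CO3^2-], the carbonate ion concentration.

α₂ = 1 / (1 + [H⁺]/K2 + [H⁺]²/(K1K2)) = 1 / (1 + 10^+1.59 + 10^-0.08)
   = 1 / (1 + 38.905 + 0.83176) = 1/40.736 = 0.02455
[CO3²⁻] = α₂ × DIC = 0.02455 × 2.43 = 0.0597 mmol/kg

[CO3²⁻] = 0.0597 mmol/kg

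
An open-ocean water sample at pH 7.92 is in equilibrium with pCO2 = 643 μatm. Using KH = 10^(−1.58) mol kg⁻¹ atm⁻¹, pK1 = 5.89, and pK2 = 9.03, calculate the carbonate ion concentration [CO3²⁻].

[CO2*] = KH · pCO2 = 10^(−1.58) × 643×10^-6 = 1.691×10^-5 mol/kg
α₀ = 1/(1 + K1/[H⁺] + K1K2/[H⁺]²) = 1/(1 + 10^+2.03 + 10^+0.92) = 0.008586
DIC = [CO2*]/α₀ = 1.691×10^-5 / 0.008586 = 1.970 mmol/kg
[CO3²⁻] = α₂·DIC; α₂ = 0.07141, so [CO3²⁻] = 0.07141 × 1.970 = 0.141 mmol/kg

[CO3²⁻] = 0.141 mmol/kg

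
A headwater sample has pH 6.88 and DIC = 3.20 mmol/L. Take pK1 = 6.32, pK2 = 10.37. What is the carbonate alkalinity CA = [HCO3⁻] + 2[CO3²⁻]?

CA = 2.51 mmol/L

CA = [HCO3⁻] + 2[CO3²⁻] = (α₁ + 2α₂)·DIC
At pH 6.88: [H⁺]/K1 = 10^-0.56 = 0.27542, K2/[H⁺] = 10^-3.49 = 0.00032359
α₁ = 1/(1 + 0.27542 + 0.00032359) = 1/1.2757 = 0.7839; α₂ = α₁·K2/[H⁺] = 0.0002537
α₁ + 2α₂ = 0.7844
CA = 0.7844 × 3.20 = 2.51 mmol/L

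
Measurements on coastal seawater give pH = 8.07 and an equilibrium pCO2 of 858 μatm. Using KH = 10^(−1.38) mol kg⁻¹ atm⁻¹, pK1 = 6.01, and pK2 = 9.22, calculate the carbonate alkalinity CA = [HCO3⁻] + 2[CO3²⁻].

[CO2*] = KH · pCO2 = 10^(−1.38) × 858×10^-6 = 3.577×10^-5 mol/kg
α₀ = 1/(1 + K1/[H⁺] + K1K2/[H⁺]²) = 1/(1 + 10^+2.06 + 10^+0.91) = 0.008068
DIC = [CO2*]/α₀ = 3.577×10^-5 / 0.008068 = 4.433 mmol/kg
CA = (α₁ + 2α₂)·DIC = (0.9264 + 2×0.06558) × 4.433 = 4.69 mmol/kg

CA = 4.69 mmol/kg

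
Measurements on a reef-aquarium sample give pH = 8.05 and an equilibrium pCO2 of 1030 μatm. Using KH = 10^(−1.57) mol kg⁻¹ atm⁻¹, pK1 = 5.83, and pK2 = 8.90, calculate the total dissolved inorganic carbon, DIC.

DIC = 5.28 mmol/kg

[CO2*] = KH · pCO2 = 10^(−1.57) × 1030×10^-6 = 2.772×10^-5 mol/kg
α₀ = 1/(1 + K1/[H⁺] + K1K2/[H⁺]²) = 1/(1 + 10^+2.22 + 10^+1.37) = 0.005252
DIC = [CO2*]/α₀ = 2.772×10^-5 / 0.005252 = 5.28 mmol/kg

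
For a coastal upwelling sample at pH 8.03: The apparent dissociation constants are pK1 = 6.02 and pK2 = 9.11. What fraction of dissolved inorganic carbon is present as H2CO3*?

α₀ = 0.00894

α₀ = 1 / (1 + K1/[H⁺] + K1K2/[H⁺]²) = 1 / (1 + 10^+2.01 + 10^+0.93)
   = 1 / (1 + 102.33 + 8.5114) = 1/111.84 = 0.008941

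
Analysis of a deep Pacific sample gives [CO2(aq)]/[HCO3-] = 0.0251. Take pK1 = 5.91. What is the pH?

From K1 = [H⁺][HCO3-]/[CO2(aq)]:  pH = pK1 − log₁₀([CO2(aq)]/[HCO3-])
log₁₀(0.0251) = -1.600
pH = 5.91 − (-1.600) = 7.51

pH = 7.51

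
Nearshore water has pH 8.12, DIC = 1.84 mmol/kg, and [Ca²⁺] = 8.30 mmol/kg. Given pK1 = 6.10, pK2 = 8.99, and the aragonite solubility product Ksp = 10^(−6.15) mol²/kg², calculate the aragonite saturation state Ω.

Ω = 2.54

α₂ = 1 / (1 + [H⁺]/K2 + [H⁺]²/(K1K2)) = 1 / (1 + 10^+0.87 + 10^-1.15)
   = 1 / (1 + 7.4131 + 0.070795) = 1/8.4839 = 0.1179
[CO3²⁻] = α₂ × DIC = 0.1179 × 1.84 = 0.2169 mmol/kg
Ksp = 10^(−6.15) = 7.079×10^-7
Ω = [Ca²⁺][CO3²⁻]/Ksp = (8.30×10^-3)(2.169×10^-4) / 7.079×10^-7 = 2.54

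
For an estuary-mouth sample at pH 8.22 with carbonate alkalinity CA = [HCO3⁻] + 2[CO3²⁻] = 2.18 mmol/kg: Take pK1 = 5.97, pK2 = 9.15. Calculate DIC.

CA = [HCO3⁻] + 2[CO3²⁻] = (α₁ + 2α₂)·DIC
At pH 8.22: [H⁺]/K1 = 10^-2.25 = 0.0056234, K2/[H⁺] = 10^-0.93 = 0.11749
α₁ = 1/(1 + 0.0056234 + 0.11749) = 1/1.1231 = 0.8904; α₂ = α₁·K2/[H⁺] = 0.1046
α₁ + 2α₂ = 1.0996
DIC = CA / (α₁ + 2α₂) = 2.18 / 1.0996 = 1.98 mmol/kg

DIC = 1.98 mmol/kg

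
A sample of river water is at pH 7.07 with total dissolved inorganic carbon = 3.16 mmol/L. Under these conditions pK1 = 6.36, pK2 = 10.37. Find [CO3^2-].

α₂ = 1 / (1 + [H⁺]/K2 + [H⁺]²/(K1K2)) = 1 / (1 + 10^+3.30 + 10^+2.59)
   = 1 / (1 + 1995.3 + 389.05) = 1/2385.3 = 0.0004192
[CO3²⁻] = α₂ × DIC = 0.0004192 × 3.16 = 0.00132 mmol/L = 1.32 μmol/L

[CO3²⁻] = 1.32 μmol/L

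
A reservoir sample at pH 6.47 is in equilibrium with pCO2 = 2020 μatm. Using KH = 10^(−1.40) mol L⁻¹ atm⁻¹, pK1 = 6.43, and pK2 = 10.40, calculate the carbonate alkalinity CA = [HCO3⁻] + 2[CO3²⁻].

[CO2*] = KH · pCO2 = 10^(−1.40) × 2020×10^-6 = 8.042×10^-5 mol/L
α₀ = 1/(1 + K1/[H⁺] + K1K2/[H⁺]²) = 1/(1 + 10^+0.04 + 10^-3.89) = 0.4770
DIC = [CO2*]/α₀ = 8.042×10^-5 / 0.4770 = 0.1686 mmol/L
CA = (α₁ + 2α₂)·DIC = (0.5230 + 2×6.144×10^-5) × 0.1686 = 0.0882 mmol/L

CA = 0.0882 mmol/L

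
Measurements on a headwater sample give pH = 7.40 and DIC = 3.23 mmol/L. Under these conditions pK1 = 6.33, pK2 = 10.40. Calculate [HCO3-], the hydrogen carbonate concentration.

α₁ = 1 / (1 + [H⁺]/K1 + K2/[H⁺]) = 1 / (1 + 10^-1.07 + 10^-3.00)
   = 1 / (1 + 0.085114 + 0.0010000) = 1/1.0861 = 0.9207
[HCO3⁻] = α₁ × DIC = 0.9207 × 3.23 = 2.97 mmol/L

[HCO3⁻] = 2.97 mmol/L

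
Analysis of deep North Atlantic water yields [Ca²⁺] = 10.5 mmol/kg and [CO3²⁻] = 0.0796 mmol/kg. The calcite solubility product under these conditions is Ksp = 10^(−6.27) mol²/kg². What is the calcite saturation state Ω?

Ksp = 10^(−6.27) = 5.370×10^-7
Ω = [Ca²⁺][CO3²⁻]/Ksp = (10.5×10^-3)(0.0796×10^-3) / 5.370×10^-7 = 1.56

Ω = 1.56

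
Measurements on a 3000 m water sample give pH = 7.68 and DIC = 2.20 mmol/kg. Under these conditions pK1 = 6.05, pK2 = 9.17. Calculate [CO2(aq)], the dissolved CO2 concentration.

α₀ = 1 / (1 + K1/[H⁺] + K1K2/[H⁺]²) = 1 / (1 + 10^+1.63 + 10^+0.14)
   = 1 / (1 + 42.658 + 1.3804) = 1/45.038 = 0.02220
[CO2*] = α₀ × DIC = 0.02220 × 2.20 = 0.0488 mmol/kg

[CO2*] = 0.0488 mmol/kg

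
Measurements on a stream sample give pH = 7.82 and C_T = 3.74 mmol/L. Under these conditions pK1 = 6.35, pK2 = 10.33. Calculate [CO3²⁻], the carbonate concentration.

[CO3²⁻] = 11.1 μmol/L

α₂ = 1 / (1 + [H⁺]/K2 + [H⁺]²/(K1K2)) = 1 / (1 + 10^+2.51 + 10^+1.04)
   = 1 / (1 + 323.59 + 10.965) = 1/335.56 = 0.002980
[CO3²⁻] = α₂ × DIC = 0.002980 × 3.74 = 0.0111 mmol/L = 11.1 μmol/L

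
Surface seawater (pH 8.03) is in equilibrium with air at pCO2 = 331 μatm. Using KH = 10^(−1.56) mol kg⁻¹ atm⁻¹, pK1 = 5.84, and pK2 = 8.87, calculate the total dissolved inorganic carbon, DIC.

DIC = 1.63 mmol/kg

[CO2*] = KH · pCO2 = 10^(−1.56) × 331×10^-6 = 9.116×10^-6 mol/kg
α₀ = 1/(1 + K1/[H⁺] + K1K2/[H⁺]²) = 1/(1 + 10^+2.19 + 10^+1.35) = 0.005610
DIC = [CO2*]/α₀ = 9.116×10^-6 / 0.005610 = 1.63 mmol/kg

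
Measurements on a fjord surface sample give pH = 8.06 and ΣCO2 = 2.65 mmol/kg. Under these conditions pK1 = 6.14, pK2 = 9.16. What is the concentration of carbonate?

[CO3²⁻] = 0.193 mmol/kg

α₂ = 1 / (1 + [H⁺]/K2 + [H⁺]²/(K1K2)) = 1 / (1 + 10^+1.10 + 10^-0.82)
   = 1 / (1 + 12.589 + 0.15136) = 1/13.741 = 0.07278
[CO3²⁻] = α₂ × DIC = 0.07278 × 2.65 = 0.193 mmol/kg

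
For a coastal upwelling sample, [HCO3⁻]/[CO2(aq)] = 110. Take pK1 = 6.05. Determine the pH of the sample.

pH = 8.09

From K1 = [H⁺][HCO3⁻]/[CO2(aq)]:  pH = pK1 + log₁₀([HCO3⁻]/[CO2(aq)])
log₁₀(110) = +2.041
pH = 6.05 + (+2.041) = 8.09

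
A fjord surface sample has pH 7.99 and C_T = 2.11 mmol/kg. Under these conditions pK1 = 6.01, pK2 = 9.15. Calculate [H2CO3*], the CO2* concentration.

α₀ = 1 / (1 + K1/[H⁺] + K1K2/[H⁺]²) = 1 / (1 + 10^+1.98 + 10^+0.82)
   = 1 / (1 + 95.499 + 6.6069) = 1/103.11 = 0.009699
[CO2*] = α₀ × DIC = 0.009699 × 2.11 = 0.0205 mmol/kg

[CO2*] = 0.0205 mmol/kg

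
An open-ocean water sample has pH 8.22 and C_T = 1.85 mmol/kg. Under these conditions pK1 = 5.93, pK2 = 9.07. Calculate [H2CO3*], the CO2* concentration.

[CO2*] = 8.28 μmol/kg

α₀ = 1 / (1 + K1/[H⁺] + K1K2/[H⁺]²) = 1 / (1 + 10^+2.29 + 10^+1.44)
   = 1 / (1 + 194.98 + 27.542) = 1/223.53 = 0.004474
[CO2*] = α₀ × DIC = 0.004474 × 1.85 = 0.00828 mmol/kg = 8.28 μmol/kg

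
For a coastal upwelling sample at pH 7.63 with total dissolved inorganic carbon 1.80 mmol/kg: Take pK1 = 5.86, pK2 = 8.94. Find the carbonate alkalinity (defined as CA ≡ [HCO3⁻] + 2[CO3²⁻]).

CA = [HCO3⁻] + 2[CO3²⁻] = (α₁ + 2α₂)·DIC
At pH 7.63: [H⁺]/K1 = 10^-1.77 = 0.016982, K2/[H⁺] = 10^-1.31 = 0.048978
α₁ = 1/(1 + 0.016982 + 0.048978) = 1/1.0660 = 0.9381; α₂ = α₁·K2/[H⁺] = 0.04595
α₁ + 2α₂ = 1.0300
CA = 1.0300 × 1.80 = 1.85 mmol/kg

CA = 1.85 mmol/kg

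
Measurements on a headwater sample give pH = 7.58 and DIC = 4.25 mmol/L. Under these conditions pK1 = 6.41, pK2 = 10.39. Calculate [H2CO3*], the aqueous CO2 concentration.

α₀ = 1 / (1 + K1/[H⁺] + K1K2/[H⁺]²) = 1 / (1 + 10^+1.17 + 10^-1.64)
   = 1 / (1 + 14.791 + 0.022909) = 1/15.814 = 0.06324
[CO2*] = α₀ × DIC = 0.06324 × 4.25 = 0.269 mmol/L

[CO2*] = 0.269 mmol/L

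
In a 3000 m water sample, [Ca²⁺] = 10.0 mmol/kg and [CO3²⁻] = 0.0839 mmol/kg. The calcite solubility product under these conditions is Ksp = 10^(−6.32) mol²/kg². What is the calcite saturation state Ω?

Ω = 1.75

Ksp = 10^(−6.32) = 4.786×10^-7
Ω = [Ca²⁺][CO3²⁻]/Ksp = (10.0×10^-3)(0.0839×10^-3) / 4.786×10^-7 = 1.75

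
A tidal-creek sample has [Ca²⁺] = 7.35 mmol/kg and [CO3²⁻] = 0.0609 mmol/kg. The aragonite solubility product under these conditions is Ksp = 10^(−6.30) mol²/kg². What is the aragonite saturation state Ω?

Ω = 0.893

Ksp = 10^(−6.30) = 5.012×10^-7
Ω = [Ca²⁺][CO3²⁻]/Ksp = (7.35×10^-3)(0.0609×10^-3) / 5.012×10^-7 = 0.893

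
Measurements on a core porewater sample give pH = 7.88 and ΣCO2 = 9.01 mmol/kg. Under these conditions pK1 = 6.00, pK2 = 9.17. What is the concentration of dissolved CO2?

α₀ = 1 / (1 + K1/[H⁺] + K1K2/[H⁺]²) = 1 / (1 + 10^+1.88 + 10^+0.59)
   = 1 / (1 + 75.858 + 3.8905) = 1/80.748 = 0.01238
[CO2*] = α₀ × DIC = 0.01238 × 9.01 = 0.112 mmol/kg

[CO2*] = 0.112 mmol/kg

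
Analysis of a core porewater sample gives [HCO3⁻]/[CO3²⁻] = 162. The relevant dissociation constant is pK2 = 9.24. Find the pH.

pH = 7.03

From K2 = [H⁺][CO3²⁻]/[HCO3⁻]:  pH = pK2 − log₁₀([HCO3⁻]/[CO3²⁻])
log₁₀(162) = +2.210
pH = 9.24 − (+2.210) = 7.03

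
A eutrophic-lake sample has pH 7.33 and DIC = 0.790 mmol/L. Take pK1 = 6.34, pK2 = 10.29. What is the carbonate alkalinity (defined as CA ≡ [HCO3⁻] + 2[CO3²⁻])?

CA = 0.718 mmol/L

CA = [HCO3⁻] + 2[CO3²⁻] = (α₁ + 2α₂)·DIC
At pH 7.33: [H⁺]/K1 = 10^-0.99 = 0.10233, K2/[H⁺] = 10^-2.96 = 0.0010965
α₁ = 1/(1 + 0.10233 + 0.0010965) = 1/1.1034 = 0.9063; α₂ = α₁·K2/[H⁺] = 0.0009937
α₁ + 2α₂ = 0.9083
CA = 0.9083 × 0.790 = 0.718 mmol/L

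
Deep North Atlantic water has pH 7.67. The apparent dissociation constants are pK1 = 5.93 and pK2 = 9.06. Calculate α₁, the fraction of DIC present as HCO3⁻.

α₁ = 1 / (1 + [H⁺]/K1 + K2/[H⁺]) = 1 / (1 + 10^-1.74 + 10^-1.39)
   = 1 / (1 + 0.018197 + 0.040738) = 1/1.0589 = 0.9443

α₁ = 0.944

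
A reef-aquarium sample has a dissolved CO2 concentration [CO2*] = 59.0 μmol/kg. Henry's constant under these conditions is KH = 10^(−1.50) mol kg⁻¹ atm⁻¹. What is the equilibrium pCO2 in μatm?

KH = 10^(−1.50) = 3.162×10^-2 mol kg⁻¹ atm⁻¹
pCO2 = [CO2*]/KH = 59.0×10^-6 / 3.162×10^-2 = 1.87×10^-3 atm = 1870 μatm

pCO2 = 1870 μatm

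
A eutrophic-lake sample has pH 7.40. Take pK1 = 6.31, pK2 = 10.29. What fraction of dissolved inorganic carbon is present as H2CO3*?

α₀ = 1 / (1 + K1/[H⁺] + K1K2/[H⁺]²) = 1 / (1 + 10^+1.09 + 10^-1.80)
   = 1 / (1 + 12.303 + 0.015849) = 1/13.319 = 0.07508

α₀ = 0.0751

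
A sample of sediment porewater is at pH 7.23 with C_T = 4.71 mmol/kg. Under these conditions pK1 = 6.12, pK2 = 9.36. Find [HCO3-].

[HCO3⁻] = 4.34 mmol/kg

α₁ = 1 / (1 + [H⁺]/K1 + K2/[H⁺]) = 1 / (1 + 10^-1.11 + 10^-2.13)
   = 1 / (1 + 0.077625 + 0.0074131) = 1/1.0850 = 0.9216
[HCO3⁻] = α₁ × DIC = 0.9216 × 4.71 = 4.34 mmol/kg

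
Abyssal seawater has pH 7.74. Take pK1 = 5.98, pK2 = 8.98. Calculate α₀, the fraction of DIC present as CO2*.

α₀ = 0.0162

α₀ = 1 / (1 + K1/[H⁺] + K1K2/[H⁺]²) = 1 / (1 + 10^+1.76 + 10^+0.52)
   = 1 / (1 + 57.544 + 3.3113) = 1/61.855 = 0.01617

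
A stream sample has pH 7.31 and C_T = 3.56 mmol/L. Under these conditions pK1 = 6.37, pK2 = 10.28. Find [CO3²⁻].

α₂ = 1 / (1 + [H⁺]/K2 + [H⁺]²/(K1K2)) = 1 / (1 + 10^+2.97 + 10^+2.03)
   = 1 / (1 + 933.25 + 107.15) = 1/1041.4 = 0.0009602
[CO3²⁻] = α₂ × DIC = 0.0009602 × 3.56 = 0.00342 mmol/L = 3.42 μmol/L

[CO3²⁻] = 3.42 μmol/L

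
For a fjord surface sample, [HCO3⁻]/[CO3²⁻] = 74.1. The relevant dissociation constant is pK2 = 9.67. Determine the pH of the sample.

pH = 7.80

From K2 = [H⁺][CO3²⁻]/[HCO3⁻]:  pH = pK2 − log₁₀([HCO3⁻]/[CO3²⁻])
log₁₀(74.1) = +1.870
pH = 9.67 − (+1.870) = 7.80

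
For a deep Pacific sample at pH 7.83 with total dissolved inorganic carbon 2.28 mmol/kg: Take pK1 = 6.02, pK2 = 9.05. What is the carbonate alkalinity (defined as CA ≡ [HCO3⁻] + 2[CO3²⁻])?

CA = [HCO3⁻] + 2[CO3²⁻] = (α₁ + 2α₂)·DIC
At pH 7.83: [H⁺]/K1 = 10^-1.81 = 0.015488, K2/[H⁺] = 10^-1.22 = 0.060256
α₁ = 1/(1 + 0.015488 + 0.060256) = 1/1.0757 = 0.9296; α₂ = α₁·K2/[H⁺] = 0.05601
α₁ + 2α₂ = 1.0416
CA = 1.0416 × 2.28 = 2.37 mmol/kg

CA = 2.37 mmol/kg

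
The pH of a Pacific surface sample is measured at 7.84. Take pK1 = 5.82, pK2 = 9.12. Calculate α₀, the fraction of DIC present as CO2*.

α₀ = 0.00899

α₀ = 1 / (1 + K1/[H⁺] + K1K2/[H⁺]²) = 1 / (1 + 10^+2.02 + 10^+0.74)
   = 1 / (1 + 104.71 + 5.4954) = 1/111.21 = 0.008992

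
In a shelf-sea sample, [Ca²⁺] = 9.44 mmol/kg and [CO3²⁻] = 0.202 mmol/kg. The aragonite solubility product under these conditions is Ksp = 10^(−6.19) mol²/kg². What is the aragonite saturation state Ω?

Ω = 2.95

Ksp = 10^(−6.19) = 6.457×10^-7
Ω = [Ca²⁺][CO3²⁻]/Ksp = (9.44×10^-3)(0.202×10^-3) / 6.457×10^-7 = 2.95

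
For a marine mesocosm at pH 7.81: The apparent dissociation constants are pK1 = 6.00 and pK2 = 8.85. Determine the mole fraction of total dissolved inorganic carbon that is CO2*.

α₀ = 1 / (1 + K1/[H⁺] + K1K2/[H⁺]²) = 1 / (1 + 10^+1.81 + 10^+0.77)
   = 1 / (1 + 64.565 + 5.8884) = 1/71.454 = 0.01400

α₀ = 0.0140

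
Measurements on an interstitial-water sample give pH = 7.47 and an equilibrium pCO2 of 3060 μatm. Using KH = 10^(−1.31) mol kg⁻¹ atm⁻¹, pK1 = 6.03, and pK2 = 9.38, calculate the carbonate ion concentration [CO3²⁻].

[CO3²⁻] = 0.0508 mmol/kg

[CO2*] = KH · pCO2 = 10^(−1.31) × 3060×10^-6 = 1.499×10^-4 mol/kg
α₀ = 1/(1 + K1/[H⁺] + K1K2/[H⁺]²) = 1/(1 + 10^+1.44 + 10^-0.47) = 0.03462
DIC = [CO2*]/α₀ = 1.499×10^-4 / 0.03462 = 4.328 mmol/kg
[CO3²⁻] = α₂·DIC; α₂ = 0.01173, so [CO3²⁻] = 0.01173 × 4.328 = 0.0508 mmol/kg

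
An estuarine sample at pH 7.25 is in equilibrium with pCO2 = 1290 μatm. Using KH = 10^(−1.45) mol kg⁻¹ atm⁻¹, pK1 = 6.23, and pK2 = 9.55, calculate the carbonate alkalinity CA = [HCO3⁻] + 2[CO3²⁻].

[CO2*] = KH · pCO2 = 10^(−1.45) × 1290×10^-6 = 4.577×10^-5 mol/kg
α₀ = 1/(1 + K1/[H⁺] + K1K2/[H⁺]²) = 1/(1 + 10^+1.02 + 10^-1.28) = 0.08678
DIC = [CO2*]/α₀ = 4.577×10^-5 / 0.08678 = 0.5275 mmol/kg
CA = (α₁ + 2α₂)·DIC = (0.9087 + 2×0.004554) × 0.5275 = 0.484 mmol/kg

CA = 0.484 mmol/kg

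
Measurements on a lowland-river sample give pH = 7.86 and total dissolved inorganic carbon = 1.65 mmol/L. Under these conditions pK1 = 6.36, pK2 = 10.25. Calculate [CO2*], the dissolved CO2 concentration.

[CO2*] = 0.0504 mmol/L

α₀ = 1 / (1 + K1/[H⁺] + K1K2/[H⁺]²) = 1 / (1 + 10^+1.50 + 10^-0.89)
   = 1 / (1 + 31.623 + 0.12882) = 1/32.752 = 0.03053
[CO2*] = α₀ × DIC = 0.03053 × 1.65 = 0.0504 mmol/L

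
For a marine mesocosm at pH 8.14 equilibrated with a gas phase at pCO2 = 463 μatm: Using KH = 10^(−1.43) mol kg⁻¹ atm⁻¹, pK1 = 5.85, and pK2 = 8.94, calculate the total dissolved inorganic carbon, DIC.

[CO2*] = KH · pCO2 = 10^(−1.43) × 463×10^-6 = 1.720×10^-5 mol/kg
α₀ = 1/(1 + K1/[H⁺] + K1K2/[H⁺]²) = 1/(1 + 10^+2.29 + 10^+1.49) = 0.004407
DIC = [CO2*]/α₀ = 1.720×10^-5 / 0.004407 = 3.90 mmol/kg

DIC = 3.90 mmol/kg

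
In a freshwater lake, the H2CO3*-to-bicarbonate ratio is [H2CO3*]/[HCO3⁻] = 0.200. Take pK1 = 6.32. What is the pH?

From K1 = [H⁺][HCO3⁻]/[H2CO3*]:  pH = pK1 − log₁₀([H2CO3*]/[HCO3⁻])
log₁₀(0.200) = -0.699
pH = 6.32 − (-0.699) = 7.02

pH = 7.02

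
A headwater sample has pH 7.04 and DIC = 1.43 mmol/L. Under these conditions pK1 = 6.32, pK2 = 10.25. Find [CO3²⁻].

[CO3²⁻] = 0.740 μmol/L

α₂ = 1 / (1 + [H⁺]/K2 + [H⁺]²/(K1K2)) = 1 / (1 + 10^+3.21 + 10^+2.49)
   = 1 / (1 + 1621.8 + 309.03) = 1/1931.8 = 0.0005176
[CO3²⁻] = α₂ × DIC = 0.0005176 × 1.43 = 0.000740 mmol/L = 0.740 μmol/L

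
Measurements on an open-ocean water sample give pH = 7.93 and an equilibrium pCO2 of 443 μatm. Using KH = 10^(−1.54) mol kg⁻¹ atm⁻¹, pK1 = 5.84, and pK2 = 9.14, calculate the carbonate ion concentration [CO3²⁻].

[CO2*] = KH · pCO2 = 10^(−1.54) × 443×10^-6 = 1.278×10^-5 mol/kg
α₀ = 1/(1 + K1/[H⁺] + K1K2/[H⁺]²) = 1/(1 + 10^+2.09 + 10^+0.88) = 0.007598
DIC = [CO2*]/α₀ = 1.278×10^-5 / 0.007598 = 1.682 mmol/kg
[CO3²⁻] = α₂·DIC; α₂ = 0.05764, so [CO3²⁻] = 0.05764 × 1.682 = 0.0969 mmol/kg

[CO3²⁻] = 0.0969 mmol/kg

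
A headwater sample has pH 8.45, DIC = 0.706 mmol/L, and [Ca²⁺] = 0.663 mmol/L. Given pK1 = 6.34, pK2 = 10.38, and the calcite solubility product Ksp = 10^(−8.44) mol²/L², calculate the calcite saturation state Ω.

α₂ = 1 / (1 + [H⁺]/K2 + [H⁺]²/(K1K2)) = 1 / (1 + 10^+1.93 + 10^-0.18)
   = 1 / (1 + 85.114 + 0.66069) = 1/86.774 = 0.01152
[CO3²⁻] = α₂ × DIC = 0.01152 × 0.706 = 0.008136 mmol/L = 8.136 μmol/L
Ksp = 10^(−8.44) = 3.631×10^-9
Ω = [Ca²⁺][CO3²⁻]/Ksp = (0.663×10^-3)(8.136×10^-6) / 3.631×10^-9 = 1.49

Ω = 1.49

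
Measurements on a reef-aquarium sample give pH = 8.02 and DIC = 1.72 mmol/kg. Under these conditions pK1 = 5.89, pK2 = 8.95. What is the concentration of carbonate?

α₂ = 1 / (1 + [H⁺]/K2 + [H⁺]²/(K1K2)) = 1 / (1 + 10^+0.93 + 10^-1.20)
   = 1 / (1 + 8.5114 + 0.063096) = 1/9.5745 = 0.1044
[CO3²⁻] = α₂ × DIC = 0.1044 × 1.72 = 0.180 mmol/kg

[CO3²⁻] = 0.180 mmol/kg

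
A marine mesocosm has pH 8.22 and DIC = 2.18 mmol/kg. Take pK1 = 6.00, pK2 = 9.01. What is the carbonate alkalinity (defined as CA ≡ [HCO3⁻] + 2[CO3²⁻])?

CA = [HCO3⁻] + 2[CO3²⁻] = (α₁ + 2α₂)·DIC
At pH 8.22: [H⁺]/K1 = 10^-2.22 = 0.0060256, K2/[H⁺] = 10^-0.79 = 0.16218
α₁ = 1/(1 + 0.0060256 + 0.16218) = 1/1.1682 = 0.8560; α₂ = α₁·K2/[H⁺] = 0.1388
α₁ + 2α₂ = 1.1337
CA = 1.1337 × 2.18 = 2.47 mmol/kg

CA = 2.47 mmol/kg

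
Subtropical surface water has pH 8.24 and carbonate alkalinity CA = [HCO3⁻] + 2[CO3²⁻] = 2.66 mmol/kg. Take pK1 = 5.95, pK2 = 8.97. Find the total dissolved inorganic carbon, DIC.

DIC = 2.31 mmol/kg

CA = [HCO3⁻] + 2[CO3²⁻] = (α₁ + 2α₂)·DIC
At pH 8.24: [H⁺]/K1 = 10^-2.29 = 0.0051286, K2/[H⁺] = 10^-0.73 = 0.18621
α₁ = 1/(1 + 0.0051286 + 0.18621) = 1/1.1913 = 0.8394; α₂ = α₁·K2/[H⁺] = 0.1563
α₁ + 2α₂ = 1.1520
DIC = CA / (α₁ + 2α₂) = 2.66 / 1.1520 = 2.31 mmol/kg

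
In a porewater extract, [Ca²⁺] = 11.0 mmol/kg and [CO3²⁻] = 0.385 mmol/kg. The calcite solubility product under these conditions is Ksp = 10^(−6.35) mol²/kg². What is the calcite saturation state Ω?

Ω = 9.48

Ksp = 10^(−6.35) = 4.467×10^-7
Ω = [Ca²⁺][CO3²⁻]/Ksp = (11.0×10^-3)(0.385×10^-3) / 4.467×10^-7 = 9.48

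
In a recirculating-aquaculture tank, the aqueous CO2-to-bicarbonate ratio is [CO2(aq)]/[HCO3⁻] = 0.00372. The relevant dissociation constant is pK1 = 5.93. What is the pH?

pH = 8.36

From K1 = [H⁺][HCO3⁻]/[CO2(aq)]:  pH = pK1 − log₁₀([CO2(aq)]/[HCO3⁻])
log₁₀(0.00372) = -2.429
pH = 5.93 − (-2.429) = 8.36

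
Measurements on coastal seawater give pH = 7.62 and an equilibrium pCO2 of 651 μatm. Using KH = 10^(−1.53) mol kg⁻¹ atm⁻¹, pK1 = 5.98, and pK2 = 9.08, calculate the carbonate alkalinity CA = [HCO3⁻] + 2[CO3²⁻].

CA = 0.897 mmol/kg

[CO2*] = KH · pCO2 = 10^(−1.53) × 651×10^-6 = 1.921×10^-5 mol/kg
α₀ = 1/(1 + K1/[H⁺] + K1K2/[H⁺]²) = 1/(1 + 10^+1.64 + 10^+0.18) = 0.02166
DIC = [CO2*]/α₀ = 1.921×10^-5 / 0.02166 = 0.8869 mmol/kg
CA = (α₁ + 2α₂)·DIC = (0.9456 + 2×0.03279) × 0.8869 = 0.897 mmol/kg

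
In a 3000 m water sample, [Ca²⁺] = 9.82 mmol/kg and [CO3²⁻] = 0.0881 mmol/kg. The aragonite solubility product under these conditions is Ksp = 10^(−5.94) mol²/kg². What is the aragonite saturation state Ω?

Ω = 0.754

Ksp = 10^(−5.94) = 1.148×10^-6
Ω = [Ca²⁺][CO3²⁻]/Ksp = (9.82×10^-3)(0.0881×10^-3) / 1.148×10^-6 = 0.754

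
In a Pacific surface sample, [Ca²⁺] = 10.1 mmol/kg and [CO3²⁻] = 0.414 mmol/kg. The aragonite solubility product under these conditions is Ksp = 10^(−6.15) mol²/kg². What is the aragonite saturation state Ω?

Ksp = 10^(−6.15) = 7.079×10^-7
Ω = [Ca²⁺][CO3²⁻]/Ksp = (10.1×10^-3)(0.414×10^-3) / 7.079×10^-7 = 5.91

Ω = 5.91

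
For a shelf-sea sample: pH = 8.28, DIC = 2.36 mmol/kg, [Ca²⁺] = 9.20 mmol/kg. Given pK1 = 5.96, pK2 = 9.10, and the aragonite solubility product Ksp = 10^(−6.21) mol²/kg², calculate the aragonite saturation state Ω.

α₂ = 1 / (1 + [H⁺]/K2 + [H⁺]²/(K1K2)) = 1 / (1 + 10^+0.82 + 10^-1.50)
   = 1 / (1 + 6.6069 + 0.031623) = 1/7.6386 = 0.1309
[CO3²⁻] = α₂ × DIC = 0.1309 × 2.36 = 0.3090 mmol/kg
Ksp = 10^(−6.21) = 6.166×10^-7
Ω = [Ca²⁺][CO3²⁻]/Ksp = (9.20×10^-3)(3.090×10^-4) / 6.166×10^-7 = 4.61

Ω = 4.61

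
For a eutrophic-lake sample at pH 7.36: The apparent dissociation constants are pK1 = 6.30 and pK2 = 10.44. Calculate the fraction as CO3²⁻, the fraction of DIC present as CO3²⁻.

α₂ = 1 / (1 + [H⁺]/K2 + [H⁺]²/(K1K2)) = 1 / (1 + 10^+3.08 + 10^+2.02)
   = 1 / (1 + 1202.3 + 104.71) = 1/1308.0 = 0.0007645

α₂ = 0.000765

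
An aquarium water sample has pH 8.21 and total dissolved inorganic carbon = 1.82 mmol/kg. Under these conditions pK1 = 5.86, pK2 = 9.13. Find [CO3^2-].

α₂ = 1 / (1 + [H⁺]/K2 + [H⁺]²/(K1K2)) = 1 / (1 + 10^+0.92 + 10^-1.43)
   = 1 / (1 + 8.3176 + 0.037154) = 1/9.3548 = 0.1069
[CO3²⁻] = α₂ × DIC = 0.1069 × 1.82 = 0.195 mmol/kg

[CO3²⁻] = 0.195 mmol/kg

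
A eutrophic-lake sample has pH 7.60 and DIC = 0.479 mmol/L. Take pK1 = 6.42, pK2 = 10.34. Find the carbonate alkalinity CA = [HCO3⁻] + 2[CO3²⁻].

CA = [HCO3⁻] + 2[CO3²⁻] = (α₁ + 2α₂)·DIC
At pH 7.60: [H⁺]/K1 = 10^-1.18 = 0.066069, K2/[H⁺] = 10^-2.74 = 0.0018197
α₁ = 1/(1 + 0.066069 + 0.0018197) = 1/1.0679 = 0.9364; α₂ = α₁·K2/[H⁺] = 0.001704
α₁ + 2α₂ = 0.9398
CA = 0.9398 × 0.479 = 0.450 mmol/L

CA = 0.450 mmol/L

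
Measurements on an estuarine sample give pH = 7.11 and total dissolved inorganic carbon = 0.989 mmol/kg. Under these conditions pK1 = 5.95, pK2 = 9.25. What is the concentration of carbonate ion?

α₂ = 1 / (1 + [H⁺]/K2 + [H⁺]²/(K1K2)) = 1 / (1 + 10^+2.14 + 10^+0.98)
   = 1 / (1 + 138.04 + 9.5499) = 1/148.59 = 0.006730
[CO3²⁻] = α₂ × DIC = 0.006730 × 0.989 = 0.00666 mmol/kg = 6.66 μmol/kg

[CO3²⁻] = 6.66 μmol/kg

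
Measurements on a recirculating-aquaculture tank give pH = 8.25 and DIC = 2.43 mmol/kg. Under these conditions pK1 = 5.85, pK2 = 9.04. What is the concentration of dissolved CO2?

[CO2*] = 8.30 μmol/kg

α₀ = 1 / (1 + K1/[H⁺] + K1K2/[H⁺]²) = 1 / (1 + 10^+2.40 + 10^+1.61)
   = 1 / (1 + 251.19 + 40.738) = 1/292.93 = 0.003414
[CO2*] = α₀ × DIC = 0.003414 × 2.43 = 0.00830 mmol/kg = 8.30 μmol/kg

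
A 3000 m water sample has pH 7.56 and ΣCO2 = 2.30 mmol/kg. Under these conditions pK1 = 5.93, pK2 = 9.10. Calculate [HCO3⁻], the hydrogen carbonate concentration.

[HCO3⁻] = 2.19 mmol/kg

α₁ = 1 / (1 + [H⁺]/K1 + K2/[H⁺]) = 1 / (1 + 10^-1.63 + 10^-1.54)
   = 1 / (1 + 0.023442 + 0.028840) = 1/1.0523 = 0.9503
[HCO3⁻] = α₁ × DIC = 0.9503 × 2.30 = 2.19 mmol/kg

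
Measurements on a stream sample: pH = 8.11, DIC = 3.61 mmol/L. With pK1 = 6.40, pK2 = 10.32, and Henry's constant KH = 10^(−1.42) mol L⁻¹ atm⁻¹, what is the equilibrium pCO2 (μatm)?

α₀ = 1 / (1 + K1/[H⁺] + K1K2/[H⁺]²) = 1 / (1 + 10^+1.71 + 10^-0.50)
   = 1 / (1 + 51.286 + 0.31623) = 1/52.602 = 0.01901
[CO2*] = α₀ × DIC = 0.01901 × 3.61 = 0.06863 mmol/L
pCO2 = [CO2*]/KH = 6.863×10^-5 / 3.802×10^-2 = 1810 μatm

pCO2 = 1810 μatm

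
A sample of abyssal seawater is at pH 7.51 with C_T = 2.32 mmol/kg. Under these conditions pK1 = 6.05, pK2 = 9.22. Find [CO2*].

[CO2*] = 0.0763 mmol/kg

α₀ = 1 / (1 + K1/[H⁺] + K1K2/[H⁺]²) = 1 / (1 + 10^+1.46 + 10^-0.25)
   = 1 / (1 + 28.840 + 0.56234) = 1/30.403 = 0.03289
[CO2*] = α₀ × DIC = 0.03289 × 2.32 = 0.0763 mmol/kg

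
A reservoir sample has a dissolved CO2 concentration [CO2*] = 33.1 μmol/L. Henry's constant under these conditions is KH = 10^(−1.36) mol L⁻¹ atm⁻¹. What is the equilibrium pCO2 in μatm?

pCO2 = 758 μatm

KH = 10^(−1.36) = 4.365×10^-2 mol L⁻¹ atm⁻¹
pCO2 = [CO2*]/KH = 33.1×10^-6 / 4.365×10^-2 = 7.58×10^-4 atm = 758 μatm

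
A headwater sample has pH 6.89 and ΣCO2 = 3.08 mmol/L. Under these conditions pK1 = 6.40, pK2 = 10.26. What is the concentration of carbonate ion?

α₂ = 1 / (1 + [H⁺]/K2 + [H⁺]²/(K1K2)) = 1 / (1 + 10^+3.37 + 10^+2.88)
   = 1 / (1 + 2344.2 + 758.58) = 1/3103.8 = 0.0003222
[CO3²⁻] = α₂ × DIC = 0.0003222 × 3.08 = 0.000992 mmol/L = 0.992 μmol/L

[CO3²⁻] = 0.992 μmol/L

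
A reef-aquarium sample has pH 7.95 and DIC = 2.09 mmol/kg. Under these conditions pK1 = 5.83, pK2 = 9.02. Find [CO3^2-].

α₂ = 1 / (1 + [H⁺]/K2 + [H⁺]²/(K1K2)) = 1 / (1 + 10^+1.07 + 10^-1.05)
   = 1 / (1 + 11.749 + 0.089125) = 1/12.838 = 0.07789
[CO3²⁻] = α₂ × DIC = 0.07789 × 2.09 = 0.163 mmol/kg

[CO3²⁻] = 0.163 mmol/kg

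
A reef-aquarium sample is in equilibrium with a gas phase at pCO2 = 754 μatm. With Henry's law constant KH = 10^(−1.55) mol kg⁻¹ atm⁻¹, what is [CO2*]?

KH = 10^(−1.55) = 2.818×10^-2 mol kg⁻¹ atm⁻¹
[CO2*] = KH · pCO2 = 2.818×10^-2 × 754×10^-6 atm = 2.13×10^-5 mol/kg

[CO2*] = 21.3 μmol/kg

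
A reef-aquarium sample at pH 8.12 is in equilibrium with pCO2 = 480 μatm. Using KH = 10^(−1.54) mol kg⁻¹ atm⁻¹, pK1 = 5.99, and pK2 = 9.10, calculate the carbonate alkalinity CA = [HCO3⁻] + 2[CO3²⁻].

CA = 2.26 mmol/kg

[CO2*] = KH · pCO2 = 10^(−1.54) × 480×10^-6 = 1.384×10^-5 mol/kg
α₀ = 1/(1 + K1/[H⁺] + K1K2/[H⁺]²) = 1/(1 + 10^+2.13 + 10^+1.15) = 0.006666
DIC = [CO2*]/α₀ = 1.384×10^-5 / 0.006666 = 2.077 mmol/kg
CA = (α₁ + 2α₂)·DIC = (0.8992 + 2×0.09416) × 2.077 = 2.26 mmol/kg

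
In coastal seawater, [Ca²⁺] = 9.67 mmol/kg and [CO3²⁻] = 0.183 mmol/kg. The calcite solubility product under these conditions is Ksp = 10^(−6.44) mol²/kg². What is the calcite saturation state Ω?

Ω = 4.87

Ksp = 10^(−6.44) = 3.631×10^-7
Ω = [Ca²⁺][CO3²⁻]/Ksp = (9.67×10^-3)(0.183×10^-3) / 3.631×10^-7 = 4.87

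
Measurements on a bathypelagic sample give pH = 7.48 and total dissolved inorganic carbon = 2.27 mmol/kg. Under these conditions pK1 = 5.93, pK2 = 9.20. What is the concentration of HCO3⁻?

[HCO3⁻] = 2.17 mmol/kg

α₁ = 1 / (1 + [H⁺]/K1 + K2/[H⁺]) = 1 / (1 + 10^-1.55 + 10^-1.72)
   = 1 / (1 + 0.028184 + 0.019055) = 1/1.0472 = 0.9549
[HCO3⁻] = α₁ × DIC = 0.9549 × 2.27 = 2.17 mmol/kg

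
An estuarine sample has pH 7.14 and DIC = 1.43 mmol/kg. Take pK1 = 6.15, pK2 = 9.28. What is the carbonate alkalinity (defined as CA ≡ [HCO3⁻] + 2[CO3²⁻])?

CA = [HCO3⁻] + 2[CO3²⁻] = (α₁ + 2α₂)·DIC
At pH 7.14: [H⁺]/K1 = 10^-0.99 = 0.10233, K2/[H⁺] = 10^-2.14 = 0.0072444
α₁ = 1/(1 + 0.10233 + 0.0072444) = 1/1.1096 = 0.9012; α₂ = α₁·K2/[H⁺] = 0.006529
α₁ + 2α₂ = 0.9143
CA = 0.9143 × 1.43 = 1.31 mmol/kg

CA = 1.31 mmol/kg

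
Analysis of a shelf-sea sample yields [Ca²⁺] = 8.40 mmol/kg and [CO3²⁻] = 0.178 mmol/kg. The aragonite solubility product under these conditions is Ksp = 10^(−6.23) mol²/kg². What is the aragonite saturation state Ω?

Ω = 2.54

Ksp = 10^(−6.23) = 5.888×10^-7
Ω = [Ca²⁺][CO3²⁻]/Ksp = (8.40×10^-3)(0.178×10^-3) / 5.888×10^-7 = 2.54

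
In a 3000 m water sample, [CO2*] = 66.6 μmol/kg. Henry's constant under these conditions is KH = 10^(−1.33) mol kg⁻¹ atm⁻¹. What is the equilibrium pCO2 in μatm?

pCO2 = 1420 μatm

KH = 10^(−1.33) = 4.677×10^-2 mol kg⁻¹ atm⁻¹
pCO2 = [CO2*]/KH = 66.6×10^-6 / 4.677×10^-2 = 1.42×10^-3 atm = 1420 μatm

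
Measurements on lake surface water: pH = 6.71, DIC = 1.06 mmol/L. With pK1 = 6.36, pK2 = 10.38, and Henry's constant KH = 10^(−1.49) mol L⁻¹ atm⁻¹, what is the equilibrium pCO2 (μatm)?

α₀ = 1 / (1 + K1/[H⁺] + K1K2/[H⁺]²) = 1 / (1 + 10^+0.35 + 10^-3.32)
   = 1 / (1 + 2.2387 + 0.00047863) = 1/3.2392 = 0.3087
[CO2*] = α₀ × DIC = 0.3087 × 1.06 = 0.3272 mmol/L
pCO2 = [CO2*]/KH = 3.272×10^-4 / 3.236×10^-2 = 1.01×10^4 μatm

pCO2 = 1.01×10^4 μatm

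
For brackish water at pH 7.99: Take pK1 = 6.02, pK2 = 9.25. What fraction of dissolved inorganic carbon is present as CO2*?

α₀ = 0.0101

α₀ = 1 / (1 + K1/[H⁺] + K1K2/[H⁺]²) = 1 / (1 + 10^+1.97 + 10^+0.71)
   = 1 / (1 + 93.325 + 5.1286) = 1/99.454 = 0.01005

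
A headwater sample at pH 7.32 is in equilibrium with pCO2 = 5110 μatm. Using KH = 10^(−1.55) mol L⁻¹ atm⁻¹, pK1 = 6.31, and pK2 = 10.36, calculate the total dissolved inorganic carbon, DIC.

[CO2*] = KH · pCO2 = 10^(−1.55) × 5110×10^-6 = 1.440×10^-4 mol/L
α₀ = 1/(1 + K1/[H⁺] + K1K2/[H⁺]²) = 1/(1 + 10^+1.01 + 10^-2.03) = 0.08895
DIC = [CO2*]/α₀ = 1.440×10^-4 / 0.08895 = 1.62 mmol/L

DIC = 1.62 mmol/L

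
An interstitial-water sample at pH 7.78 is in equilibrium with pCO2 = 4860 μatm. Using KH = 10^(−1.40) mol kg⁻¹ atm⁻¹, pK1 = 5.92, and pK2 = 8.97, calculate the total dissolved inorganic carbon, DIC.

[CO2*] = KH · pCO2 = 10^(−1.40) × 4860×10^-6 = 1.935×10^-4 mol/kg
α₀ = 1/(1 + K1/[H⁺] + K1K2/[H⁺]²) = 1/(1 + 10^+1.86 + 10^+0.67) = 0.01280
DIC = [CO2*]/α₀ = 1.935×10^-4 / 0.01280 = 15.1 mmol/kg

DIC = 15.1 mmol/kg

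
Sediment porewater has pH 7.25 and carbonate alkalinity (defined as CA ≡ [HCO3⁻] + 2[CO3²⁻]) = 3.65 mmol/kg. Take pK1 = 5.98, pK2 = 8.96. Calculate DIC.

DIC = 3.77 mmol/kg

CA = [HCO3⁻] + 2[CO3²⁻] = (α₁ + 2α₂)·DIC
At pH 7.25: [H⁺]/K1 = 10^-1.27 = 0.053703, K2/[H⁺] = 10^-1.71 = 0.019498
α₁ = 1/(1 + 0.053703 + 0.019498) = 1/1.0732 = 0.9318; α₂ = α₁·K2/[H⁺] = 0.01817
α₁ + 2α₂ = 0.9681
DIC = CA / (α₁ + 2α₂) = 3.65 / 0.9681 = 3.77 mmol/kg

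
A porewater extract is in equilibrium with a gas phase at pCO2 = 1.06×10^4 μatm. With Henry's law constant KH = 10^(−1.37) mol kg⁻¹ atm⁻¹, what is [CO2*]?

KH = 10^(−1.37) = 4.266×10^-2 mol kg⁻¹ atm⁻¹
[CO2*] = KH · pCO2 = 4.266×10^-2 × 1.06×10^4×10^-6 atm = 4.52×10^-4 mol/kg

[CO2*] = 452 μmol/kg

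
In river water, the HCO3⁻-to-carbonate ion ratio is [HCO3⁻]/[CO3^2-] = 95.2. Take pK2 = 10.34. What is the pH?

From K2 = [H⁺][CO3^2-]/[HCO3⁻]:  pH = pK2 − log₁₀([HCO3⁻]/[CO3^2-])
log₁₀(95.2) = +1.979
pH = 10.34 − (+1.979) = 8.36

pH = 8.36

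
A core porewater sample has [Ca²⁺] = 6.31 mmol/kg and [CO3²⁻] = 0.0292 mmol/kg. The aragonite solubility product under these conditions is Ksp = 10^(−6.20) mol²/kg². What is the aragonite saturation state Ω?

Ω = 0.292

Ksp = 10^(−6.20) = 6.310×10^-7
Ω = [Ca²⁺][CO3²⁻]/Ksp = (6.31×10^-3)(0.0292×10^-3) / 6.310×10^-7 = 0.292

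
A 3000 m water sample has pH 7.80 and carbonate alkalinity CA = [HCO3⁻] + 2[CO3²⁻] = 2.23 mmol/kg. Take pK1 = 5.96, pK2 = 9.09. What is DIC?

CA = [HCO3⁻] + 2[CO3²⁻] = (α₁ + 2α₂)·DIC
At pH 7.80: [H⁺]/K1 = 10^-1.84 = 0.014454, K2/[H⁺] = 10^-1.29 = 0.051286
α₁ = 1/(1 + 0.014454 + 0.051286) = 1/1.0657 = 0.9383; α₂ = α₁·K2/[H⁺] = 0.04812
α₁ + 2α₂ = 1.0346
DIC = CA / (α₁ + 2α₂) = 2.23 / 1.0346 = 2.16 mmol/kg

DIC = 2.16 mmol/kg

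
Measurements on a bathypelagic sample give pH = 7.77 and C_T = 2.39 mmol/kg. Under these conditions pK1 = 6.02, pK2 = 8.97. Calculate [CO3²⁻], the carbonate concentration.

α₂ = 1 / (1 + [H⁺]/K2 + [H⁺]²/(K1K2)) = 1 / (1 + 10^+1.20 + 10^-0.55)
   = 1 / (1 + 15.849 + 0.28184) = 1/17.131 = 0.05837
[CO3²⁻] = α₂ × DIC = 0.05837 × 2.39 = 0.140 mmol/kg

[CO3²⁻] = 0.140 mmol/kg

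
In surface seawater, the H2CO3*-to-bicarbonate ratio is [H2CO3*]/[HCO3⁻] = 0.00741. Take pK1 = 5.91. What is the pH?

From K1 = [H⁺][HCO3⁻]/[H2CO3*]:  pH = pK1 − log₁₀([H2CO3*]/[HCO3⁻])
log₁₀(0.00741) = -2.130
pH = 5.91 − (-2.130) = 8.04

pH = 8.04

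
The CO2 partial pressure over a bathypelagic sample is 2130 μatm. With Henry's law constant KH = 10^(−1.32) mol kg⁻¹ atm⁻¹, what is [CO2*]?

[CO2*] = 102 μmol/kg

KH = 10^(−1.32) = 4.786×10^-2 mol kg⁻¹ atm⁻¹
[CO2*] = KH · pCO2 = 4.786×10^-2 × 2130×10^-6 atm = 1.02×10^-4 mol/kg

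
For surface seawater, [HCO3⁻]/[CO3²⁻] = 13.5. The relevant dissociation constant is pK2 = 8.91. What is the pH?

pH = 7.78

From K2 = [H⁺][CO3²⁻]/[HCO3⁻]:  pH = pK2 − log₁₀([HCO3⁻]/[CO3²⁻])
log₁₀(13.5) = +1.130
pH = 8.91 − (+1.130) = 7.78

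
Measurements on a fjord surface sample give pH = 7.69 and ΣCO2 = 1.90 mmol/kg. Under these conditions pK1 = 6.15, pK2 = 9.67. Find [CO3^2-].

α₂ = 1 / (1 + [H⁺]/K2 + [H⁺]²/(K1K2)) = 1 / (1 + 10^+1.98 + 10^+0.44)
   = 1 / (1 + 95.499 + 2.7542) = 1/99.253 = 0.01008
[CO3²⁻] = α₂ × DIC = 0.01008 × 1.90 = 0.0191 mmol/kg = 19.1 μmol/kg

[CO3²⁻] = 19.1 μmol/kg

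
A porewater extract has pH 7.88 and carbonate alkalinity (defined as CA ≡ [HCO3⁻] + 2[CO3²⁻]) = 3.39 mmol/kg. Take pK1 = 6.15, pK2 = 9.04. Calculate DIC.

CA = [HCO3⁻] + 2[CO3²⁻] = (α₁ + 2α₂)·DIC
At pH 7.88: [H⁺]/K1 = 10^-1.73 = 0.018621, K2/[H⁺] = 10^-1.16 = 0.069183
α₁ = 1/(1 + 0.018621 + 0.069183) = 1/1.0878 = 0.9193; α₂ = α₁·K2/[H⁺] = 0.06360
α₁ + 2α₂ = 1.0465
DIC = CA / (α₁ + 2α₂) = 3.39 / 1.0465 = 3.24 mmol/kg

DIC = 3.24 mmol/kg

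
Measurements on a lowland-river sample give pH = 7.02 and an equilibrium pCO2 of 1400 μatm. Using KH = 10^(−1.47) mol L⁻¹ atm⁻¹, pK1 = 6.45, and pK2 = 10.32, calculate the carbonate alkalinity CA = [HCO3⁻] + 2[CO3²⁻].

[CO2*] = KH · pCO2 = 10^(−1.47) × 1400×10^-6 = 4.744×10^-5 mol/L
α₀ = 1/(1 + K1/[H⁺] + K1K2/[H⁺]²) = 1/(1 + 10^+0.57 + 10^-2.73) = 0.2120
DIC = [CO2*]/α₀ = 4.744×10^-5 / 0.2120 = 0.2238 mmol/L
CA = (α₁ + 2α₂)·DIC = (0.7876 + 2×0.0003947) × 0.2238 = 0.176 mmol/L

CA = 0.176 mmol/L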